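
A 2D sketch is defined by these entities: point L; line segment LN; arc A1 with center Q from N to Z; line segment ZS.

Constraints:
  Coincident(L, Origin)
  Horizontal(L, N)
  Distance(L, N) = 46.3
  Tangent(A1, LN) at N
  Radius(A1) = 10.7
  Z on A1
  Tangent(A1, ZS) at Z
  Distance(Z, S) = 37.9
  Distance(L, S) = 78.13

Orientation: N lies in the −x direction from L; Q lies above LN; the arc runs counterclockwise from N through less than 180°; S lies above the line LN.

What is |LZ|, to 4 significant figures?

42.06

Checks: |QZ| = 10.70 ✓; ∠(QZ, ZS) = 90.00° ✓; |ZS| = 37.90 ✓; |LS| = 78.13 ✓.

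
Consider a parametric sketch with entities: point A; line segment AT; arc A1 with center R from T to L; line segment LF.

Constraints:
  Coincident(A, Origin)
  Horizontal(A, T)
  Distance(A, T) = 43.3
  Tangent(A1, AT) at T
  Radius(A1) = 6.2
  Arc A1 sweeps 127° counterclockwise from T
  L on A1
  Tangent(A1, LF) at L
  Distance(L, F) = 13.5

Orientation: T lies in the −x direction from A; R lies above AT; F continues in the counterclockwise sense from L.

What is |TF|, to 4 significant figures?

20.95

A is at the origin; AT is horizontal with |AT| = 43.3 and T on the −x side, so T = (-43.30, 0.000). Since A1 is tangent to AT there, RT ⟂ AT, so R = T + (0, 6.2) = (-43.30, 6.200). On A1, T sits at bearing -90° from R; a 127° counterclockwise sweep puts L at bearing 37°, so L = R + 6.2·(cos 37°, sin 37°) = (-38.35, 9.931). Since A1 is tangent to LF there, RL ⟂ LF, so LF runs along (−sin 37°, cos 37°); with |LF| = 13.5, F = (-46.47, 20.71). Then |TF| = |F − T| = 20.95.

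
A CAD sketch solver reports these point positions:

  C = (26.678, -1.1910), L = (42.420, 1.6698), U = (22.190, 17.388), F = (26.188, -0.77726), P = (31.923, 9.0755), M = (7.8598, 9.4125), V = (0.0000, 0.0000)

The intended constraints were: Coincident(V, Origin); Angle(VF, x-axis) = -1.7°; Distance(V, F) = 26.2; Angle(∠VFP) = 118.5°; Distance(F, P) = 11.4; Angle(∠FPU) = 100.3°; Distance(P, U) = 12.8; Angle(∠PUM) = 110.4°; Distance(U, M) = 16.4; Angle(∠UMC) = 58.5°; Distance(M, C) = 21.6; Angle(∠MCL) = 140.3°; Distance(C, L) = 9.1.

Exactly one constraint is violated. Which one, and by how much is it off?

Distance(C, L) = 9.1 — off by 6.90.

V = (0.00, 0.00) ✓; VF at -1.700° ✓; |VF| = 26.20 ✓; ∠VFP = 118.5° ✓; |FP| = 11.40 ✓; ∠FPU = 100.3° ✓; |PU| = 12.80 ✓; ∠PUM = 110.4° ✓; |UM| = 16.40 ✓; ∠UMC = 58.50° ✓; |MC| = 21.60 ✓; ∠MCL = 140.3° ✓; |CL| = 16.00 ✗.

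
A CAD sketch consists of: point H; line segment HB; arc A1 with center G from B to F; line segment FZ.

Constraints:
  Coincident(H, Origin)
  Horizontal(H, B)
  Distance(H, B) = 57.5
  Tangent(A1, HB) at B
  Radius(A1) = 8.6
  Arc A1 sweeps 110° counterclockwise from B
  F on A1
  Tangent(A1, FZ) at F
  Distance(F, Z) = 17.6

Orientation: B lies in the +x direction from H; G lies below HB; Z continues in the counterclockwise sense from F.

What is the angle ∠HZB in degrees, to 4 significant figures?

67.34°

H is at the origin; HB is horizontal with |HB| = 57.5 and B on the +x side, so B = (57.50, 0.000). Tangency of A1 to HB means the radius GB is perpendicular to HB, so G = B + (0, -8.6) = (57.50, -8.600). On A1, B sits at bearing 90° from G; a 110° counterclockwise sweep puts F at bearing 200°, so F = G + 8.6·(cos 200°, sin 200°) = (49.42, -11.54). Tangency of A1 to FZ means the radius GF is perpendicular to FZ, so FZ runs along (−sin 200°, cos 200°); with |FZ| = 17.6, Z = (55.44, -28.08). Then cos ∠HZB = ZH·ZB / (|ZH||ZB|), giving 67.34°.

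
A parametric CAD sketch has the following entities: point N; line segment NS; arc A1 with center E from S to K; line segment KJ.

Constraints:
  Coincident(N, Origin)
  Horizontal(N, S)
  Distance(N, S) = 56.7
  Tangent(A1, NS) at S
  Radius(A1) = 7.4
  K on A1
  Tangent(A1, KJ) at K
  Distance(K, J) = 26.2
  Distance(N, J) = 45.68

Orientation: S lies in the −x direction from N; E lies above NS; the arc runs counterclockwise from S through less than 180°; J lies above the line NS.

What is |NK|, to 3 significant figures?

50.4

Checks: |EK| = 7.400 ✓; ∠(EK, KJ) = 90.00° ✓; |KJ| = 26.20 ✓; |NJ| = 45.68 ✓.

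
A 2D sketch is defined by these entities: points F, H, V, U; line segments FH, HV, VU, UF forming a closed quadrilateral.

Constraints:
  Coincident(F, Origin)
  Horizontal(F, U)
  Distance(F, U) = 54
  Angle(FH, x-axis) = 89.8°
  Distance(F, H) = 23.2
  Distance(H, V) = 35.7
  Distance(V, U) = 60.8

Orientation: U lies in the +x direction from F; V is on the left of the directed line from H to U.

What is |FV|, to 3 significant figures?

56.0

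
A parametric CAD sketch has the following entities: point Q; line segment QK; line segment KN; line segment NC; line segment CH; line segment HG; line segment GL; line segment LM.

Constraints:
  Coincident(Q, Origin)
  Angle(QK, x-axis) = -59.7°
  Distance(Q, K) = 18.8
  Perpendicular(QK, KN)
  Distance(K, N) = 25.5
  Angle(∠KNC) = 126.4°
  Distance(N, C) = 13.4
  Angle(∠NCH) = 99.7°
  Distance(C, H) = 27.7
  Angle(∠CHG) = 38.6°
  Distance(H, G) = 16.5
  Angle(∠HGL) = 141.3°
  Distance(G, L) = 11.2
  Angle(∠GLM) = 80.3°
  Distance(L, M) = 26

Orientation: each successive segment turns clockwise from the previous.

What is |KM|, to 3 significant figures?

47.5

Q is at the origin; QK runs at -59.7° with length 18.8, so K = (9.49, -16.2). QK ⟂ KN, so KN runs at -150°; with |KN| = 25.5, N = (-12.5, -29.1). ∠KNC = 126.4° gives NC at 157° from the x-axis; with |NC| = 13.4, C = (-24.8, -23.8). ∠NCH = 99.7° gives CH at 76.4° from the x-axis; with |CH| = 27.7, H = (-18.3, 3.13). ∠CHG = 38.6° gives HG at -65.0° from the x-axis; with |HG| = 16.5, G = (-11.4, -11.8). ∠HGL = 141.3° gives GL at -104° from the x-axis; with |GL| = 11.2, L = (-14.0, -22.7). ∠GLM = 80.3° gives LM at 157° from the x-axis; with |LM| = 26.0, M = (-37.9, -12.4). Then |KM| = |M − K| = 47.5.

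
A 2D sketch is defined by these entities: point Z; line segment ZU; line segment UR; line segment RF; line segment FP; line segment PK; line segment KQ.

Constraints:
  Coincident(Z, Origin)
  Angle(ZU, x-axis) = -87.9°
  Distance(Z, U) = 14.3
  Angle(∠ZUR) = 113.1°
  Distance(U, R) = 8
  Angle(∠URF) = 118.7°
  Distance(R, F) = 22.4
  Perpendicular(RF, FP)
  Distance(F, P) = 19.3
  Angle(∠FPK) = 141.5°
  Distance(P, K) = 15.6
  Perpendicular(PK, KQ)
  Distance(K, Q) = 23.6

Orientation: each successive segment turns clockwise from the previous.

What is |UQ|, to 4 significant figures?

9.990

∠FPK = 141.5° gives PK at 15.40° from the x-axis; with |PK| = 15.6, K = (1.598, 15.24). PK is perpendicular to KQ, so KQ runs at -74.60°; with |KQ| = 23.6, Q = (7.865, -7.514). Then |UQ| = |Q − U| = 9.990.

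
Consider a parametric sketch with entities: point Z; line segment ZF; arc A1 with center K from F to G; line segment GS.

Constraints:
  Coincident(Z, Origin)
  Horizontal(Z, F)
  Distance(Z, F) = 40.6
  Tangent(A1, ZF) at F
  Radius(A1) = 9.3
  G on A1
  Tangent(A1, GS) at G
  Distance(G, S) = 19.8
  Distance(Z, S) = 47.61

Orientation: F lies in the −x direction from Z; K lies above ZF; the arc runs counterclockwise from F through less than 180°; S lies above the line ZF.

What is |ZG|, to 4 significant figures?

33.62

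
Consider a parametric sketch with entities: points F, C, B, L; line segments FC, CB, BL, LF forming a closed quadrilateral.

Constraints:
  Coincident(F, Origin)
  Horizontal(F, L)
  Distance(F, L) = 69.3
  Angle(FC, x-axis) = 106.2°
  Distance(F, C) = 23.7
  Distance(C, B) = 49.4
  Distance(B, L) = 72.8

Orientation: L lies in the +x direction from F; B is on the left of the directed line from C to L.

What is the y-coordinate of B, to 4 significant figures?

59.12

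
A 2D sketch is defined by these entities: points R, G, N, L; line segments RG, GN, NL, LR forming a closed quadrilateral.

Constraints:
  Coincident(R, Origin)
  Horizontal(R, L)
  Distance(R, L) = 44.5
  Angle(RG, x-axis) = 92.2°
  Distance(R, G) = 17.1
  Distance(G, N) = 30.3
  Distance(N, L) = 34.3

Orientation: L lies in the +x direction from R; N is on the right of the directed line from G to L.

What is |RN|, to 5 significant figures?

15.840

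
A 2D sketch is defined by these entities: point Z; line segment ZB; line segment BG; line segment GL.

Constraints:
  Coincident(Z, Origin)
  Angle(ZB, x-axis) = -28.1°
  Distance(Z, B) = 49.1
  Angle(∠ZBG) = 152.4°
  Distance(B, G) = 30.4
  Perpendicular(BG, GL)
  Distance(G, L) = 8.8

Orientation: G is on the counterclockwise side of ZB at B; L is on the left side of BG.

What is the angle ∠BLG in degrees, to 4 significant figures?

73.86°

∠ZBG = 152.4°, so BG runs at -28.1° + (180° − 152.4°) = -0.5000° from the x-axis; with |BG| = 30.4, G = B + 30.4·(cos -0.5000°, sin -0.5000°) = (73.71, -23.39). BG is perpendicular to GL; with |GL| = 8.8 on the left of BG, L = G + 8.8·(0.008727, 1.000) = (73.79, -14.59). Then cos ∠BLG = LB·LG / (|LB||LG|), giving 73.86°.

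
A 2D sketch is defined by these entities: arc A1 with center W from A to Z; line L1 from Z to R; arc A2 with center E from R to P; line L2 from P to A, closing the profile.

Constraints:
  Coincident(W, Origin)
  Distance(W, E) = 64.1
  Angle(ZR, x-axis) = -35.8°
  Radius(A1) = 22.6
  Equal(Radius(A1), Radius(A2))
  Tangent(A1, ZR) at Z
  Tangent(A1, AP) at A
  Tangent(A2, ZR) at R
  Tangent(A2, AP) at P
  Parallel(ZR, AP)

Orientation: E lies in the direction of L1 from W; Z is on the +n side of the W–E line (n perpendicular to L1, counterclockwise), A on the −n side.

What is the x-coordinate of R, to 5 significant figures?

65.209

The slot axis is L1's direction at -35.8°, so u = (cos -35.8°, sin -35.8°) = (0.81106, -0.58496) and n = (−sin -35.8°, cos -35.8°) = (0.58496, 0.81106). W is at the origin and E lies 64.1 along u from W, so E = 64.1·u = (51.989, -37.496). Tangency of A1 to both parallel lines with radius 22.6 puts Z and A at W ± 22.6·n: Z = (13.220, 18.330), A = (-13.220, -18.330). Equal radii place R and P the same way about E: R = E + 22.6·n = (65.209, -19.166), P = E − 22.6·n = (38.769, -55.826). So R.x = 65.209.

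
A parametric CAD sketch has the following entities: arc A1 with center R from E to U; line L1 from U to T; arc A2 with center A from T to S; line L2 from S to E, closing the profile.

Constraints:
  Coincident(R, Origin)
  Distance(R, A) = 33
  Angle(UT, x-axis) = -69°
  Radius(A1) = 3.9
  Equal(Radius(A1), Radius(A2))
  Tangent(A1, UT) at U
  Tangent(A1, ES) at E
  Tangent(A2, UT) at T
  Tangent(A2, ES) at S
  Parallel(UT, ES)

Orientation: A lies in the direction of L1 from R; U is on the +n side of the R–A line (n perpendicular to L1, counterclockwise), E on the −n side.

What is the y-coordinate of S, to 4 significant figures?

-32.21

The slot axis is L1's direction at -69.0°, so u = (cos -69.0°, sin -69.0°) = (0.3584, -0.9336) and n = (−sin -69.0°, cos -69.0°) = (0.9336, 0.3584). R is at the origin and A lies 33.0 along u from R, so A = 33.0·u = (11.83, -30.81). Tangency of A1 to both parallel lines with radius 3.9 puts U and E at R ± 3.9·n: U = (3.641, 1.398), E = (-3.641, -1.398). Equal radii place T and S the same way about A: T = A + 3.9·n = (15.47, -29.41), S = A − 3.9·n = (8.185, -32.21). So S.y = -32.21.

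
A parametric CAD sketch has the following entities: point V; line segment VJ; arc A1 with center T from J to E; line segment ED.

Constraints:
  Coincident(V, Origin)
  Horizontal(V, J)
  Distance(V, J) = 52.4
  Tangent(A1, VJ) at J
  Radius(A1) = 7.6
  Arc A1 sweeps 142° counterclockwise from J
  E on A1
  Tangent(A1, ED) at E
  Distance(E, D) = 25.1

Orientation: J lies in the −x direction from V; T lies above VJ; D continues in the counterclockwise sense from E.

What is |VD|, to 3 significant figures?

73.5

V is at the origin; V and J share the same y with |VJ| = 52.4 and J on the −x side, so J = (-52.4, 0.00). The tangent condition forces TJ to be normal to VJ, so T = J + (0, 7.6) = (-52.4, 7.60). On A1, J sits at bearing -90° from T; a 142° counterclockwise sweep puts E at bearing 52°, so E = T + 7.6·(cos 52°, sin 52°) = (-47.7, 13.6). The tangent condition forces TE to be normal to ED, so ED runs along (−sin 52°, cos 52°); with |ED| = 25.1, D = (-67.5, 29.0). Then |VD| = |D − V| = 73.5.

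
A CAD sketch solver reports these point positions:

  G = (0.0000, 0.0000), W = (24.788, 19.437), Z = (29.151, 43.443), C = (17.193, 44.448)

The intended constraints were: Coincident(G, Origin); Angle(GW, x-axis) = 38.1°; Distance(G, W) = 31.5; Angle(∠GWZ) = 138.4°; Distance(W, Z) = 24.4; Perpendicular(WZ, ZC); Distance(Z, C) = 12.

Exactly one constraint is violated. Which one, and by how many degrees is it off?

Perpendicular(WZ, ZC) — off by 5.50°.

G = (0.00, 0.00) ✓; GW at 38.10° ✓; |GW| = 31.50 ✓; ∠GWZ = 138.4° ✓; |WZ| = 24.40 ✓; ∠(WZ, ZC) = 95.50° ✗; |ZC| = 12.00 ✓.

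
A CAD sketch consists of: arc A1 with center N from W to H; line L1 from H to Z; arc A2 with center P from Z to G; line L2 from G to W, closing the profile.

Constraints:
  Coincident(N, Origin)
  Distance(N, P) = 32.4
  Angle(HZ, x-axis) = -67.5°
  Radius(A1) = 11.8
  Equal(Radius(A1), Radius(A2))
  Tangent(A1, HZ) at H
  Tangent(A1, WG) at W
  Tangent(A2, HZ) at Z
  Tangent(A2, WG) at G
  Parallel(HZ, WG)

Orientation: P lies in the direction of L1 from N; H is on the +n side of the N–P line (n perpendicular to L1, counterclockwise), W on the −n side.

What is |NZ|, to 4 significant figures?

34.48

The slot axis is L1's direction at -67.5°, so u = (cos -67.5°, sin -67.5°) = (0.3827, -0.9239) and n = (−sin -67.5°, cos -67.5°) = (0.9239, 0.3827). N is at the origin and P lies 32.4 along u from N, so P = 32.4·u = (12.40, -29.93). Tangency of A1 to both parallel lines with radius 11.8 puts H and W at N ± 11.8·n: H = (10.90, 4.516), W = (-10.90, -4.516). Equal radii place Z and G the same way about P: Z = P + 11.8·n = (23.30, -25.42), G = P − 11.8·n = (1.497, -34.45). Then |NZ| = |Z − N| = 34.48.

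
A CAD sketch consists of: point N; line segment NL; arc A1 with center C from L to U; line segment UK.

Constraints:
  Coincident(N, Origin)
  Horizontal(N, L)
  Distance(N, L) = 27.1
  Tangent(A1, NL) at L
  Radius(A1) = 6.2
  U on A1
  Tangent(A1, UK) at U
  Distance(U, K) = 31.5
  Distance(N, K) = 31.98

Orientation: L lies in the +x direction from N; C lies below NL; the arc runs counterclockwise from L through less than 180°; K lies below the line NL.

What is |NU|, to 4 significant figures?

21.86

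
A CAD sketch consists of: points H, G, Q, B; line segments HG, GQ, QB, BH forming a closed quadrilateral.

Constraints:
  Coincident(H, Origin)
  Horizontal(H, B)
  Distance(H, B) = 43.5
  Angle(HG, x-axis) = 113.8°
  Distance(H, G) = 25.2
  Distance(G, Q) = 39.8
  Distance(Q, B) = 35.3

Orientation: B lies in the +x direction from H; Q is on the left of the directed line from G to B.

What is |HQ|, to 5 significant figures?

42.931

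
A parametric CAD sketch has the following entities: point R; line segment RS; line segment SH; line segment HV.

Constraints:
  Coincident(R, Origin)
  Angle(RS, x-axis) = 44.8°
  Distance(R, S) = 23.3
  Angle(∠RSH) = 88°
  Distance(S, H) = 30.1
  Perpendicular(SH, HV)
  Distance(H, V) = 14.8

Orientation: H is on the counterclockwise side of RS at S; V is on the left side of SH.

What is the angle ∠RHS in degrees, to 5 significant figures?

38.488°

R is at the origin; RS runs at 44.8° with length 23.3, so S = 23.3·(cos 44.8°, sin 44.8°) = (16.533, 16.418). ∠RSH = 88.0°, so SH runs at 44.8° + (180° − 88.0°) = 136.80° from the x-axis; with |SH| = 30.1, H = S + 30.1·(cos 136.80°, sin 136.80°) = (-5.4090, 37.023). Then cos ∠RHS = HR·HS / (|HR||HS|), giving 38.488°.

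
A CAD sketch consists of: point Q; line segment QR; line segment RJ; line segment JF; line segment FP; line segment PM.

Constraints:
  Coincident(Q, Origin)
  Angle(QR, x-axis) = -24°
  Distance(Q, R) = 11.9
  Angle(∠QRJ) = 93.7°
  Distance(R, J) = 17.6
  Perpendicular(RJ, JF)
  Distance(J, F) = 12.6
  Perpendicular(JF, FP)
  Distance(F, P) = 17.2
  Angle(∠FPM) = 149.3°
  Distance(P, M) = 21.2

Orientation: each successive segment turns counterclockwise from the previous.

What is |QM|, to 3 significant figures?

19.8

Q is at the origin; QR runs at -24.0° with length 11.9, so R = (10.9, -4.84). ∠QRJ = 93.7° gives RJ at 62.3° from the x-axis; with |RJ| = 17.6, J = (19.1, 10.7). The perpendicularity gives JF at right angles to RJ, so JF runs at 152°; with |JF| = 12.6, F = (7.90, 16.6). The perpendicularity gives FP at right angles to JF, so FP runs at -118°; with |FP| = 17.2, P = (-0.0988, 1.37). ∠FPM = 149.3° gives PM at -87.0° from the x-axis; with |PM| = 21.2, M = (1.01, -19.8). Then |QM| = |M − Q| = 19.8.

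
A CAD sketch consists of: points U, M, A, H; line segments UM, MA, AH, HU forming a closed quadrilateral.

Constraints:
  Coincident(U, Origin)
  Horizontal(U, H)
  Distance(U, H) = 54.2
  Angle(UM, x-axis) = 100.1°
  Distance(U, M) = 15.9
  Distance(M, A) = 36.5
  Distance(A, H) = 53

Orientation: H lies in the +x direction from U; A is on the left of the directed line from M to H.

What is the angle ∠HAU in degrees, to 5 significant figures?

64.856°

Checks: UM at 100.1° ✓; |MA| = 36.50 ✓; |AH| = 53.00 ✓.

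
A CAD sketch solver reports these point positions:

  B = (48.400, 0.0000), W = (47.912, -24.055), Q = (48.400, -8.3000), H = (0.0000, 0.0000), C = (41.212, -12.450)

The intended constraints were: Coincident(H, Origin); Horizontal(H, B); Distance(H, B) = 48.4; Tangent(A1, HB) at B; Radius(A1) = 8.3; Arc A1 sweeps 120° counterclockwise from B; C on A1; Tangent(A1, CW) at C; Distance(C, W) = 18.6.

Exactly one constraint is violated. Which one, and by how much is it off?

Distance(C, W) = 18.6 — off by 5.20.

H = (0.00, 0.00) ✓; H.y = 0.00, B.y = 0.00 ✓; |HB| = 48.40 ✓; ∠(QB, BH) = 90.00° ✓; |QB| = 8.300 ✓; bearing(Q→C) − bearing(Q→B) = 120.0° ✓; |QC| = 8.300 ✓; ∠(QC, CW) = 90.00° ✓; |CW| = 13.40 ✗.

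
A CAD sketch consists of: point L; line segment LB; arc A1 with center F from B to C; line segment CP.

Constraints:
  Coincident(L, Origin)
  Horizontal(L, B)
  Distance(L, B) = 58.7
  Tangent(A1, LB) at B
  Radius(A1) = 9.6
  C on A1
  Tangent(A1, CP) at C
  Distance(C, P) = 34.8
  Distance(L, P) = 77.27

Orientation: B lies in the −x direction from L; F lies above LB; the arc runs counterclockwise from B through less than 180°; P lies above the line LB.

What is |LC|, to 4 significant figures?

51.46

L is at the origin; L and B share the same y with |LB| = 58.7 and B on the −x side, so B = (-58.70, 0.000). Since A1 is tangent to LB there, FB ⟂ LB, so F = B + (0, 9.6) = (-58.70, 9.600). Since FC ⟂ CP (tangency), |FP| = √(9.6² + 34.8²) = 36.10 regardless of where C sits on A1. So P lies on both circle(L, 77.27) and circle(F, 36.10); the above-LB intersection is P = (-62.45, 45.50). C is the foot of the tangent from P: C = (-49.76, 13.10).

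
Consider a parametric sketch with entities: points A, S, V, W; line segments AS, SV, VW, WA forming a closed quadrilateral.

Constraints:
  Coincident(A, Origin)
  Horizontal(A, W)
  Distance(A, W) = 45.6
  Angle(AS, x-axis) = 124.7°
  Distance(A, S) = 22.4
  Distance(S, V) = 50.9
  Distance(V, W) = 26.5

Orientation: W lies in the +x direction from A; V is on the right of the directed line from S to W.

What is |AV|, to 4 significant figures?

29.43

A is at the origin; A and W share the same y with |AW| = 45.6 and W in +x, so W = (45.6, 0). AS runs at 124.7° with |AS| = 22.4, so S = (-12.75, 18.42). V is determined by |SV| = 50.9 and |VW| = 26.5 together: it lies at the intersection of circle(S, 50.9) and circle(W, 26.5). With |SW| = 61.19, the foot of the radical line on SW is 46.03 from S and the perpendicular offset is √(50.9² − 46.03²) = 21.73. Taking the right-of-SW solution: V = (24.60, -16.16).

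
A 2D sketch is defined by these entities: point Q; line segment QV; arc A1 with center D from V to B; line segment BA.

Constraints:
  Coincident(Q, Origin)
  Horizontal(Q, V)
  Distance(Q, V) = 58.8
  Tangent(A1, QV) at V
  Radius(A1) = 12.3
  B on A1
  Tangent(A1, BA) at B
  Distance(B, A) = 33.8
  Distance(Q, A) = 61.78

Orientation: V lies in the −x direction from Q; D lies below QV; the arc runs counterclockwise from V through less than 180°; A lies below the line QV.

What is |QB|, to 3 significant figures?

70.5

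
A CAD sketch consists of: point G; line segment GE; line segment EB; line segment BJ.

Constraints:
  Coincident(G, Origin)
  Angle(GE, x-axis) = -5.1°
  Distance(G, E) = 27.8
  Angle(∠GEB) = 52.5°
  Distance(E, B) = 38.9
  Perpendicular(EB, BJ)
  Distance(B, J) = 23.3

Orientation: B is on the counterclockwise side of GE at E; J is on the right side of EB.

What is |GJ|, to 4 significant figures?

50.40

∠GEB = 52.5°, so EB runs at -5.1° + (180° − 52.5°) = 122.4° from the x-axis; with |EB| = 38.9, B = E + 38.9·(cos 122.4°, sin 122.4°) = (6.846, 30.37). EB ⟂ BJ; with |BJ| = 23.3 on the right of EB, J = B + 23.3·(0.8443, 0.5358) = (26.52, 42.86). Then |GJ| = |J − G| = 50.40.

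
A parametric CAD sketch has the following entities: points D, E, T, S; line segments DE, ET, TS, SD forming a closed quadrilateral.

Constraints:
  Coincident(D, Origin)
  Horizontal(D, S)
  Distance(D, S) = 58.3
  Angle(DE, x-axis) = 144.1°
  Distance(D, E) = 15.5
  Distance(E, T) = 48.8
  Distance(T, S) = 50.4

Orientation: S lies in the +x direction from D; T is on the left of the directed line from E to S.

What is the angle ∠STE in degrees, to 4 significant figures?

92.11°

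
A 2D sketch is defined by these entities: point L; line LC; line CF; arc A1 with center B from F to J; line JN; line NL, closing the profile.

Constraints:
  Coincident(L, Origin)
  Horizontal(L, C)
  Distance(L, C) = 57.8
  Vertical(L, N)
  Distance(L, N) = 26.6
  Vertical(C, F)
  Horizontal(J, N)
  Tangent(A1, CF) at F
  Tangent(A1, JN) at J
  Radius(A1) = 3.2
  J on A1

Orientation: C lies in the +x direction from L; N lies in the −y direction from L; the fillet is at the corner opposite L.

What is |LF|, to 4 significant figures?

62.36

The virtual corner opposite L is at (57.80, -26.60). Since A1 is tangent to CF there, BF ⟂ CF and A1 meets JN tangentially, so BJ is at right angles to JN, with radius 3.2, so the center B sits 3.2 in from both sides at B = (54.60, -23.40). That places the tangent points at F = (57.80, -23.40) on CF and J = (54.60, -26.60) on JN. Then |LF| = |F − L| = 62.36.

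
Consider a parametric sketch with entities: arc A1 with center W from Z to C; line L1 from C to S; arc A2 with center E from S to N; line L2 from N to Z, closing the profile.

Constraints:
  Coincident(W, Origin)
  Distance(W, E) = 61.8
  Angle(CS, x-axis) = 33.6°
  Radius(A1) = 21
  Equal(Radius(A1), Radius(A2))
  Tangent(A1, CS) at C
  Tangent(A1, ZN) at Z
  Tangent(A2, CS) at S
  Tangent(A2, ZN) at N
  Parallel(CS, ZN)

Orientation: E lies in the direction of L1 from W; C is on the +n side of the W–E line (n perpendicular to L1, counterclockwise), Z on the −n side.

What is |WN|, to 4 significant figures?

65.27

The slot axis is L1's direction at 33.6°, so u = (cos 33.6°, sin 33.6°) = (0.8329, 0.5534) and n = (−sin 33.6°, cos 33.6°) = (-0.5534, 0.8329). W is at the origin and E lies 61.8 along u from W, so E = 61.8·u = (51.47, 34.20). Tangency of A1 to both parallel lines with radius 21.0 puts C and Z at W ± 21.0·n: C = (-11.62, 17.49), Z = (11.62, -17.49). Equal radii place S and N the same way about E: S = E + 21.0·n = (39.85, 51.69), N = E − 21.0·n = (63.10, 16.71). Then |WN| = |N − W| = 65.27.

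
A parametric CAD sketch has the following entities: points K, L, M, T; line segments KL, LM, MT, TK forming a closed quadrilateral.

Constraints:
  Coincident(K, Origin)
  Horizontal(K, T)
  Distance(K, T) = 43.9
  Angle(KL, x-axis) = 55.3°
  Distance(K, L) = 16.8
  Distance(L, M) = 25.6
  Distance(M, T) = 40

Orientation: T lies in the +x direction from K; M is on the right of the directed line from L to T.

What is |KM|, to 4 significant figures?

12.76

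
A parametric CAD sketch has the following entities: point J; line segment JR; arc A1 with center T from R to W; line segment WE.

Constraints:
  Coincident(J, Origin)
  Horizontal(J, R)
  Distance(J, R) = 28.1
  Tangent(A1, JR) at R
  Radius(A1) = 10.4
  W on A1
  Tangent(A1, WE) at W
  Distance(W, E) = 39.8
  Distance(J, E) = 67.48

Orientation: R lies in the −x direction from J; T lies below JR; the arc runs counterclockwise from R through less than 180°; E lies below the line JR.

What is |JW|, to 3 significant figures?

38.7

J is at the origin; J and R share the same y with |JR| = 28.1 and R on the −x side, so R = (-28.1, 0.00). Tangency of A1 to JR means the radius TR is perpendicular to JR, so T = R + (0, -10.4) = (-28.1, -10.4). Since TW ⟂ WE (tangency), |TE| = √(10.4² + 39.8²) = 41.1 regardless of where W sits on A1. So E lies on both circle(J, 67.48) and circle(T, 41.1); the below-JR intersection is E = (-50.2, -45.1). W is the foot of the tangent from E: W = (-38.0, -7.21).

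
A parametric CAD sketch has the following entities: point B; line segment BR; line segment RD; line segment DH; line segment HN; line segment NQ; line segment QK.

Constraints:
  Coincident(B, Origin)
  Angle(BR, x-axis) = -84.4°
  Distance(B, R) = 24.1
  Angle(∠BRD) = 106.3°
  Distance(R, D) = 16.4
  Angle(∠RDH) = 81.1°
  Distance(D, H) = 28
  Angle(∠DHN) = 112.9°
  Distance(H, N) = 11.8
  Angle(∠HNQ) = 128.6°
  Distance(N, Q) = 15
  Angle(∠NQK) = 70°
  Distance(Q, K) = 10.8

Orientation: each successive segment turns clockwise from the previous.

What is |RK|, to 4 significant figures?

15.74

∠HNQ = 128.6° gives NQ at -15.50° from the x-axis; with |NQ| = 15.0, Q = (4.850, 0.09100). ∠NQK = 70.0° gives QK at -125.5° from the x-axis; with |QK| = 10.8, K = (-1.422, -8.701). Then |RK| = |K − R| = 15.74.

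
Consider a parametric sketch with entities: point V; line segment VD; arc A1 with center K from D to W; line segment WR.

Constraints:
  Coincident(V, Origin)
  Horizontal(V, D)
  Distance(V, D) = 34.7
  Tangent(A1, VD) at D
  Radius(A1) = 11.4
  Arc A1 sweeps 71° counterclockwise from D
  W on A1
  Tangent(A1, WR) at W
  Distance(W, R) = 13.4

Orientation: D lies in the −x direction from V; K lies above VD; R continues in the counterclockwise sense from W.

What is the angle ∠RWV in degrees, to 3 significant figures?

88.8°

V is at the origin; VD is horizontal with |VD| = 34.7 and D on the −x side, so D = (-34.7, 0.00). Tangency of A1 to VD means the radius KD is perpendicular to VD, so K = D + (0, 11.4) = (-34.7, 11.4). On A1, D sits at bearing -90° from K; a 71° counterclockwise sweep puts W at bearing -19°, so W = K + 11.4·(cos -19°, sin -19°) = (-23.9, 7.69). Since A1 is tangent to WR there, KW ⟂ WR, so WR runs along (−sin -19°, cos -19°); with |WR| = 13.4, R = (-19.6, 20.4). Then cos ∠RWV = WR·WV / (|WR||WV|), giving 88.8°.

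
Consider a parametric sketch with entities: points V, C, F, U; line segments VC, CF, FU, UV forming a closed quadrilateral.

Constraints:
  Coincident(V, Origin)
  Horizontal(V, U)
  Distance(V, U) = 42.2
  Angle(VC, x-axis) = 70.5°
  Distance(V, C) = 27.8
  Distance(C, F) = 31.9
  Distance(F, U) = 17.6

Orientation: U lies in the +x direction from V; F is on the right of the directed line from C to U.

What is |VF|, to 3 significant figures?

24.7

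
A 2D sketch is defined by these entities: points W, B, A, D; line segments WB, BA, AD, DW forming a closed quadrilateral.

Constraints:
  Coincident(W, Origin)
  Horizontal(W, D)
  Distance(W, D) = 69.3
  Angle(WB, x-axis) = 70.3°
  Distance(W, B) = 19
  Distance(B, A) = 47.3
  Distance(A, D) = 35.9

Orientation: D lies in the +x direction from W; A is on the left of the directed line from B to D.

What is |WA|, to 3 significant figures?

60.5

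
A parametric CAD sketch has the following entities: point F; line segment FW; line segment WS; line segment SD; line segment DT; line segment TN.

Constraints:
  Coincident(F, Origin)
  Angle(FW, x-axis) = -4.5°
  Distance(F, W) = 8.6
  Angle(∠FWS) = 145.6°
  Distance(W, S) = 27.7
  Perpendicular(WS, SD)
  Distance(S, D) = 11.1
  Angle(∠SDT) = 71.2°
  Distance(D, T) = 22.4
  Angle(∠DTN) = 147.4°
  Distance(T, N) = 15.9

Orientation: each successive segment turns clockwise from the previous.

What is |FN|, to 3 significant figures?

13.9

F is at the origin; FW runs at -4.5° with length 8.6, so W = (8.57, -0.675). ∠FWS = 145.6° gives WS at -38.9° from the x-axis; with |WS| = 27.7, S = (30.1, -18.1). WS is perpendicular to SD, so SD runs at -129°; with |SD| = 11.1, D = (23.2, -26.7). ∠SDT = 71.2° gives DT at 122° from the x-axis; with |DT| = 22.4, T = (11.2, -7.77). ∠DTN = 147.4° gives TN at 89.7° from the x-axis; with |TN| = 15.9, N = (11.3, 8.13). Then |FN| = |N − F| = 13.9.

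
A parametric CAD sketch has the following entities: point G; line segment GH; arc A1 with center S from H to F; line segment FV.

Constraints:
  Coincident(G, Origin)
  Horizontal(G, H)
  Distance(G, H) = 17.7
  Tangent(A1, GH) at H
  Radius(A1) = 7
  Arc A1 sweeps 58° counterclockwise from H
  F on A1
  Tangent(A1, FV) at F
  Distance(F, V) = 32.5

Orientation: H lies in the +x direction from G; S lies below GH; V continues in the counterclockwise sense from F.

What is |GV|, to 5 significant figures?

31.331

G is at the origin; G and H share the same y with |GH| = 17.7 and H on the +x side, so H = (17.700, 0.0000). A1 meets GH tangentially, so SH is at right angles to GH, so S = H + (0, -7) = (17.700, -7.0000). On A1, H sits at bearing 90° from S; a 58° counterclockwise sweep puts F at bearing 148°, so F = S + 7.0·(cos 148°, sin 148°) = (11.764, -3.2906). A1 meets FV tangentially, so SF is at right angles to FV, so FV runs along (−sin 148°, cos 148°); with |FV| = 32.5, V = (-5.4587, -30.852). Then |GV| = |V − G| = 31.331.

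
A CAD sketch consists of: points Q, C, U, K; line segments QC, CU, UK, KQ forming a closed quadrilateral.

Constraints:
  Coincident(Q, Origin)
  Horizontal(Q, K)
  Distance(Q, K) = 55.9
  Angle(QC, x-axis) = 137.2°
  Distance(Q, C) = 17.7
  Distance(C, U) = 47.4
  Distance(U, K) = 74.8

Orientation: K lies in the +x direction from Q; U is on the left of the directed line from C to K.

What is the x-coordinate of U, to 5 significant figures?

5.8007

Checks: |CU| = 47.40 ✓; |UK| = 74.80 ✓.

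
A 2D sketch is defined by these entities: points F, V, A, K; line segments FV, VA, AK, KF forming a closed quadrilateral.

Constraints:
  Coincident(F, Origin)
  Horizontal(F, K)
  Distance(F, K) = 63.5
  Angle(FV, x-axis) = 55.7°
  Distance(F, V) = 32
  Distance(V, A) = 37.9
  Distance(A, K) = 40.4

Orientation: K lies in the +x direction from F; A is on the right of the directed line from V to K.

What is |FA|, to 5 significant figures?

26.900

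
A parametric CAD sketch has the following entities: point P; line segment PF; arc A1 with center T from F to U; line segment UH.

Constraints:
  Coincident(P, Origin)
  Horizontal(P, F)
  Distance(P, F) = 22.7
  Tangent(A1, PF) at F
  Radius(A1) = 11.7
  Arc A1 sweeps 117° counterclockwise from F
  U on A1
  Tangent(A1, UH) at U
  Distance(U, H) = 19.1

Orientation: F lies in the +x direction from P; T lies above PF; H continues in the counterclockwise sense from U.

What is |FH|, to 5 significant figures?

34.075

On A1, F sits at bearing -90° from T; a 117° counterclockwise sweep puts U at bearing 27°, so U = T + 11.7·(cos 27°, sin 27°) = (33.125, 17.012). Since A1 is tangent to UH there, TU ⟂ UH, so UH runs along (−sin 27°, cos 27°); with |UH| = 19.1, H = (24.454, 34.030). Then |FH| = |H − F| = 34.075.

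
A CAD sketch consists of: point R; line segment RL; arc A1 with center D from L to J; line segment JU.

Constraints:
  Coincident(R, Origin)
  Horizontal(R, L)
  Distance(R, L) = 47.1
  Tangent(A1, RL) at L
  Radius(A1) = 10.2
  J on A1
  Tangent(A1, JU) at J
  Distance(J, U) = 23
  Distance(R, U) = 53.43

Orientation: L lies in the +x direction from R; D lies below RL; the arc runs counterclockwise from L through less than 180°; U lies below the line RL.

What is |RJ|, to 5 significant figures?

38.885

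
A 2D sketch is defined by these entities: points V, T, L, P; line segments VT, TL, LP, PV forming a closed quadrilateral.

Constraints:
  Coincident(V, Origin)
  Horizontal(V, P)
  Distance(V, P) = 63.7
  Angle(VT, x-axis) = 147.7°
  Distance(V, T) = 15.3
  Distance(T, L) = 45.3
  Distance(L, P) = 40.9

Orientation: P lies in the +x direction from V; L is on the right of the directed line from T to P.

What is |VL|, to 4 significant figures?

30.00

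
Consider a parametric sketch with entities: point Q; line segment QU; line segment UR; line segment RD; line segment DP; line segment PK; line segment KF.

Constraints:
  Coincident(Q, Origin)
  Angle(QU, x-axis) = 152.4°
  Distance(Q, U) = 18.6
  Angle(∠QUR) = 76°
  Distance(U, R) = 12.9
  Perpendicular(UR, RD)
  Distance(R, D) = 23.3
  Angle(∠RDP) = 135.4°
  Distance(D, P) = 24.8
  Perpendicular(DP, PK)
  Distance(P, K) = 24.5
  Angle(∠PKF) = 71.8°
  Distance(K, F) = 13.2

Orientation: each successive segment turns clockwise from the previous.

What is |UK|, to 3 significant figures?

32.3

∠RDP = 135.4° gives DP at -86.2° from the x-axis; with |DP| = 24.8, P = (11.1, -22.0). DP ⟂ PK, so PK runs at -176°; with |PK| = 24.5, K = (-13.3, -23.6). Then |UK| = |K − U| = 32.3.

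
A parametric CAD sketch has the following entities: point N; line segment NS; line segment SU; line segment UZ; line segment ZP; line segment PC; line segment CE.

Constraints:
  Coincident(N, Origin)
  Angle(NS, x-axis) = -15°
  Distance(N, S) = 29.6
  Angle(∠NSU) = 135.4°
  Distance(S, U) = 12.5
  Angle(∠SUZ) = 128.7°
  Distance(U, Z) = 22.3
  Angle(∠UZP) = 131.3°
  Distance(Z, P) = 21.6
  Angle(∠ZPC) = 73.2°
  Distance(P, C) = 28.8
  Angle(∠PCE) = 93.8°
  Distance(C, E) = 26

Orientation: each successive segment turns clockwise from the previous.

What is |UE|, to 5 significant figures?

5.6362

∠ZPC = 73.2° gives PC at 93.600° from the x-axis; with |PC| = 28.8, C = (4.9079, -18.061). ∠PCE = 93.8° gives CE at 7.4000° from the x-axis; with |CE| = 26.0, E = (30.691, -14.713). Then |UE| = |E − U| = 5.6362.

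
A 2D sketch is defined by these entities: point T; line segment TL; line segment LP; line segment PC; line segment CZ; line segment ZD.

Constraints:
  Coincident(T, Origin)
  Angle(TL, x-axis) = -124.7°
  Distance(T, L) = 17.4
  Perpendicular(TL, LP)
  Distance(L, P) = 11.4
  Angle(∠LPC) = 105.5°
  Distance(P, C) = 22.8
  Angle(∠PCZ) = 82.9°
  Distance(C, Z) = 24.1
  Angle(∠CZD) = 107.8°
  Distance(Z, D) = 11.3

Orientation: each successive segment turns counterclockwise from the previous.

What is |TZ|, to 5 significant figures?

10.285

∠LPC = 105.5° gives PC at 39.800° from the x-axis; with |PC| = 22.8, C = (16.984, -6.2006). ∠PCZ = 82.9° gives CZ at 136.90° from the x-axis; with |CZ| = 24.1, Z = (-0.61307, 10.266). Then |TZ| = |Z − T| = 10.285.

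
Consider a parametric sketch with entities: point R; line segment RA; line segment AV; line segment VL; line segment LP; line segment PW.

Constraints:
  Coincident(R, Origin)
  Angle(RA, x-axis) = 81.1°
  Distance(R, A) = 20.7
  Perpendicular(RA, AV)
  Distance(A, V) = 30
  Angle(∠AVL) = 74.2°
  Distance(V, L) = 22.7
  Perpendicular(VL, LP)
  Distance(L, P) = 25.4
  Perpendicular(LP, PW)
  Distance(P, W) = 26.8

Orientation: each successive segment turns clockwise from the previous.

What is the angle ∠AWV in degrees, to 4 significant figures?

96.61°

R is at the origin; RA runs at 81.1° with length 20.7, so A = (3.203, 20.45). The perpendicularity gives AV at right angles to RA, so AV runs at -8.900°; with |AV| = 30.0, V = (32.84, 15.81). ∠AVL = 74.2° gives VL at -114.7° from the x-axis; with |VL| = 22.7, L = (23.36, -4.814). VL ⟂ LP, so LP runs at 155.3°; with |LP| = 25.4, P = (0.2796, 5.800). LP ⟂ PW, so PW runs at 65.30°; with |PW| = 26.8, W = (11.48, 30.15). Then cos ∠AWV = WA·WV / (|WA||WV|), giving 96.61°.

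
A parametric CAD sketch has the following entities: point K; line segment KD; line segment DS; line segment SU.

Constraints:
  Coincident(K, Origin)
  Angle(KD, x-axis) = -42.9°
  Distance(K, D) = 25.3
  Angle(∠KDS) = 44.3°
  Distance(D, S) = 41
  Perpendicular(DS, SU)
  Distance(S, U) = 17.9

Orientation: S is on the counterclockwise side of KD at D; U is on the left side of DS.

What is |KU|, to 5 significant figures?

22.894

K is at the origin; KD runs at -42.9° with length 25.3, so D = 25.3·(cos -42.9°, sin -42.9°) = (18.533, -17.222). ∠KDS = 44.3°, so DS runs at -42.9° + (180° − 44.3°) = 92.800° from the x-axis; with |DS| = 41.0, S = D + 41.0·(cos 92.800°, sin 92.800°) = (16.530, 23.729). The perpendicularity gives SU at right angles to DS; with |SU| = 17.9 on the left of DS, U = S + 17.9·(-0.99881, -0.048850) = (-1.3481, 22.854). Then |KU| = |U − K| = 22.894.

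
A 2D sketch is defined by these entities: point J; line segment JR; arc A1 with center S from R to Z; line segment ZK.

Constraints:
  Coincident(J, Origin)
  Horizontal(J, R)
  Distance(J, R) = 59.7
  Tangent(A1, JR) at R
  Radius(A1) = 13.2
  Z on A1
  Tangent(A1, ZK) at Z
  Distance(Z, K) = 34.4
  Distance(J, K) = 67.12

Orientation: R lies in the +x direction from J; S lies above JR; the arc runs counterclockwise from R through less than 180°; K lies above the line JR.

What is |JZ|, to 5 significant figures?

73.012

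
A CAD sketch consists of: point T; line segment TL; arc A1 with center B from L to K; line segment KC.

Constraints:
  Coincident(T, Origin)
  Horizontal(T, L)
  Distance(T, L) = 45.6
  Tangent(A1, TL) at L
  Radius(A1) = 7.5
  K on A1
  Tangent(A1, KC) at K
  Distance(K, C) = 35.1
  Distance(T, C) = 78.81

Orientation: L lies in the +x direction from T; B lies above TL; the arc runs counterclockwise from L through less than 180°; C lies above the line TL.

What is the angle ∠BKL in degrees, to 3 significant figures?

62.9°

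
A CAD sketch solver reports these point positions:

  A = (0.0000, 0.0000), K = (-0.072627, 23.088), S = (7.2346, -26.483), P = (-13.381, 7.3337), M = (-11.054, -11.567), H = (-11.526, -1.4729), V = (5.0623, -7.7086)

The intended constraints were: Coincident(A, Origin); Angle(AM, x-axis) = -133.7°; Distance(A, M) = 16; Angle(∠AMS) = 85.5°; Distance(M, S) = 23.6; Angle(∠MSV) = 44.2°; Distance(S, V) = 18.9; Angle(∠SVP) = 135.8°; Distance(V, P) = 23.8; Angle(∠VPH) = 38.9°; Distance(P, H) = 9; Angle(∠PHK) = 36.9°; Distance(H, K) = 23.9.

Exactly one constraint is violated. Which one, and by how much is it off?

Distance(H, K) = 23.9 — off by 3.20.

A = (0.00, 0.00) ✓; AM at -133.7° ✓; |AM| = 16.00 ✓; ∠AMS = 85.50° ✓; |MS| = 23.60 ✓; ∠MSV = 44.20° ✓; |SV| = 18.90 ✓; ∠SVP = 135.8° ✓; |VP| = 23.80 ✓; ∠VPH = 38.90° ✓; |PH| = 9.000 ✓; ∠PHK = 36.90° ✓; |HK| = 27.10 ✗.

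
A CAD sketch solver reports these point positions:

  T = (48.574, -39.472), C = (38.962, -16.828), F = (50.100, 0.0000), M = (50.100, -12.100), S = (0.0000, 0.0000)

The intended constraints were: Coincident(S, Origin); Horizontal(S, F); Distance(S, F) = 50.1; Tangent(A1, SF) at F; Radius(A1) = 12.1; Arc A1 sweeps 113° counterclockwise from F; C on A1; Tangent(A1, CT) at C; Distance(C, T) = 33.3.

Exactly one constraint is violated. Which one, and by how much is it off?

Distance(C, T) = 33.3 — off by 8.70.

S = (0.00, 0.00) ✓; S.y = 0.00, F.y = 0.00 ✓; |SF| = 50.10 ✓; ∠(MF, FS) = 90.00° ✓; |MF| = 12.10 ✓; bearing(M→C) − bearing(M→F) = 113.0° ✓; |MC| = 12.10 ✓; ∠(MC, CT) = 90.00° ✓; |CT| = 24.60 ✗.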